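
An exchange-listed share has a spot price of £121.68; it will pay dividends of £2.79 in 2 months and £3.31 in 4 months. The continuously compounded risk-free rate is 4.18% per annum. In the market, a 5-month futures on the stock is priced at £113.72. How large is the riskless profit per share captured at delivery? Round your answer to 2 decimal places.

£3.96 per share

PV(dividends) I = 2.79·e^(−0.0418·2/12) + 3.31·e^(−0.0418·4/12) = 6.0348
Fair futures F* = (S − I)·e^(rT) = (121.68 − 6.0348)·e^0.017417 = 115.6452 × 1.017570 = 117.6771
Market £113.72 < fair 117.6771: forward underpriced → reverse cash-and-carry (short the stock, invest proceeds at r, pay the dividends, go long the forward).
Profit at T = |F_mkt − F*| = |113.72 − 117.6771| = £3.96 per share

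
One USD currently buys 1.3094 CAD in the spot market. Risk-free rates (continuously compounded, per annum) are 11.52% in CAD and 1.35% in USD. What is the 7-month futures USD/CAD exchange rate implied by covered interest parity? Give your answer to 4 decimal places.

1.3894

F = S·e^((r_CAD − r_USD)T) = 1.3094 · e^((0.1152 − 0.0135) × 7/12)
= 1.3094 · e^0.059325 = 1.3094 × 1.061120
F = 1.3894 CAD per USD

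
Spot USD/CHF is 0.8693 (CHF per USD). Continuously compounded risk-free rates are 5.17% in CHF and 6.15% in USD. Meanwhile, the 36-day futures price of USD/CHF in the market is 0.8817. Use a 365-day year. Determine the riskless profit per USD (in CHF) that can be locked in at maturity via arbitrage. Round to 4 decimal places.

Fair futures: F* = S·e^(carry·T), with carry = (r_CHF − r_USD) = 0.0517 − 0.0615 = -0.0098
F* = 0.8693 · e^(-0.0098 × 36/365) = 0.8693 · e^-0.000967 = 0.8693 × 0.999033 = 0.8685
Market 0.8817 > fair 0.8685: forward overpriced → cash-and-carry (buy spot, short the forward).
At maturity, profit = |F_mkt − F*| = |0.8817 − 0.8685| = 0.0132 per USD (in CHF)

0.0132 per USD (in CHF)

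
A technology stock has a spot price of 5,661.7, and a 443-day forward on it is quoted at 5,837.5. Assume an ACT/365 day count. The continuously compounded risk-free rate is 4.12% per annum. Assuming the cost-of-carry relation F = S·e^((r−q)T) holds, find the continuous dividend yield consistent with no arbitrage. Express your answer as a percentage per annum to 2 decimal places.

1.60%

From F = S·e^((r−q)T): (r − q) = ln(F/S)/T
ln(5837.5/5661.7) = ln(1.031051) = 0.030579
(r − q) = 0.030579 / (443/365) = 0.025195
q = r − ln(F/S)/T = 0.0412 − 0.025195 = 0.016005
q = 1.60%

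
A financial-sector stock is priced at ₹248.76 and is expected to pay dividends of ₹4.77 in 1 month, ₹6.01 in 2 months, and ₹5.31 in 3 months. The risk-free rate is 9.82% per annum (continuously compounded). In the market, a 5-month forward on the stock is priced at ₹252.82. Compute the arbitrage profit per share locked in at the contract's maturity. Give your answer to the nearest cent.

PV(dividends) I = 4.77·e^(−0.0982·1/12) + 6.01·e^(−0.0982·2/12) + 5.31·e^(−0.0982·3/12) = 15.8248
Fair forward F* = (S − I)·e^(rT) = (248.76 − 15.8248)·e^0.040917 = 232.9352 × 1.041766 = 242.6640
Market ₹252.82 > fair 242.6640: forward overpriced → cash-and-carry (borrow at r, buy the stock and collect the dividends, short the forward).
Profit at T = |F_mkt − F*| = |252.82 − 242.6640| = ₹10.16 per share

₹10.16 per share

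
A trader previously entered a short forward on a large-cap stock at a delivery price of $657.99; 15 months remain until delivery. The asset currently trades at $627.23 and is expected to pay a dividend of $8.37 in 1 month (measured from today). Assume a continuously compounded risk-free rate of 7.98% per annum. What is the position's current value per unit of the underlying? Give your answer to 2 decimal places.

-$23.39

PV(remaining dividends) I = 8.37·e^(−0.0798·1/12) = 8.3145
Current forward F = (S − I)·e^(rT) = (627.23 − 8.3145)·e^(0.0798·15/12) = 618.9155 × 1.104895 = 683.8366
Value (long) = (F − K)·e^(−rT) = (683.8366 − 657.99) × 0.905064 = 23.3928
Short position value = −(long value) = -$23.39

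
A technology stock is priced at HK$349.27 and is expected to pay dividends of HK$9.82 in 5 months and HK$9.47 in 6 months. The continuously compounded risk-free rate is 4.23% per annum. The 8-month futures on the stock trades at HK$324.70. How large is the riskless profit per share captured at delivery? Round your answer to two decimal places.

HK$15.10 per share

PV(dividends) I = 9.82·e^(−0.0423·5/12) + 9.47·e^(−0.0423·6/12) = 18.9203
Fair futures F* = (S − I)·e^(rT) = (349.27 − 18.9203)·e^0.028200 = 330.3497 × 1.028601 = 339.7980
Market HK$324.70 < fair 339.7980: forward underpriced → reverse cash-and-carry (short the stock, invest proceeds at r, pay the dividends, go long the forward).
Profit at T = |F_mkt − F*| = |324.70 − 339.7980| = HK$15.10 per share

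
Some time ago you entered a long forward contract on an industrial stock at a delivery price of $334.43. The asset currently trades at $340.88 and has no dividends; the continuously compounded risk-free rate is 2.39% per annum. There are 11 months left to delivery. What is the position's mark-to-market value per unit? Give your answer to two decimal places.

$13.70

Current fair forward for the remaining 11 months: F = S·e^(r·T), r = 0.0239
F = 340.88 · e^(0.0239 × 11/12) = 340.88 × 1.022150 = 348.4305
Value of long forward = (F − K)·e^(−rT) = (348.4305 − 334.43) · e^(−0.0239·11/12)
= 14.0005 × 0.978330 = 13.70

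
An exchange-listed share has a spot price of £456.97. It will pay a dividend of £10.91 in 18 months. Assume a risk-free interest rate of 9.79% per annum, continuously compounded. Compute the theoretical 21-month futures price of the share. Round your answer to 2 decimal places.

PV(dividends) I = 10.91·e^(−0.0979·18/12)
I = 9.4200
F = (S − I)·e^(rT) = (456.97 − 9.4200) · e^(0.0979·21/12)
= 447.5500 · e^0.171325 = 447.5500 × 1.186876 = £531.19

£531.19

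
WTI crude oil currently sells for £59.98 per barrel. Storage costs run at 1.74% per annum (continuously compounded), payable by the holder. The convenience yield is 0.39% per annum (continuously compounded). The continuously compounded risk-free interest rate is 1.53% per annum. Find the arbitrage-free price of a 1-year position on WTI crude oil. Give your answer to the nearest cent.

£61.73 per barrel

Net carry = r + u − y = 0.0153 + 0.0174 − 0.0039 = 0.0288
F = S·e^((r+u−y)T) = 59.98 · e^(0.0288 × 1) = 59.98 · e^0.028800
= 59.98 × 1.029219 = £61.73 per barrel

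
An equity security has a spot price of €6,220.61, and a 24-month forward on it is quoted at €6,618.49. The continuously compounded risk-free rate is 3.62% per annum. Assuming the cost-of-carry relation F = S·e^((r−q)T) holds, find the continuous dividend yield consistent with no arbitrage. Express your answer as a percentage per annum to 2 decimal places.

From F = S·e^((r−q)T): (r − q) = ln(F/S)/T
ln(6618.49/6220.61) = ln(1.063962) = 0.062000
(r − q) = 0.062000 / (24/12) = 0.031000
q = r − ln(F/S)/T = 0.0362 − 0.031000 = 0.005200
q = 0.52%

0.52%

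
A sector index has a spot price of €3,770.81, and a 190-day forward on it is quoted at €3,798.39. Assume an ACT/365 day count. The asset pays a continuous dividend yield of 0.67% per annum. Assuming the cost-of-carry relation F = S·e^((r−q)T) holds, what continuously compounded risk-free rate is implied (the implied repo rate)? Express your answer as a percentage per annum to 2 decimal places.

2.07%

From F = S·e^((r−q)T): (r − q) = ln(F/S)/T
ln(3798.39/3770.81) = ln(1.007314) = 0.007287
(r − q) = 0.007287 / (190/365) = 0.013999
r = ln(F/S)/T + q = 0.013999 + 0.0067 = 0.020699
r = 2.07%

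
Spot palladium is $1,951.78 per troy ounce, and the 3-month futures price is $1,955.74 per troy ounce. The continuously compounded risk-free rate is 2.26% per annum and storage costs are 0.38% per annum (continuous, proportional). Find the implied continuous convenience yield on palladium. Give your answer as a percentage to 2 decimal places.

F = S·e^((r+u−y)T) ⇒ (r+u−y) = ln(F/S)/T
ln(1955.74/1951.78) = 0.002027; /T ⇒ 0.008108
y = r + u − ln(F/S)/T = 0.0226 + 0.0038 − 0.008108 = 0.018292
y = 1.83%

1.83%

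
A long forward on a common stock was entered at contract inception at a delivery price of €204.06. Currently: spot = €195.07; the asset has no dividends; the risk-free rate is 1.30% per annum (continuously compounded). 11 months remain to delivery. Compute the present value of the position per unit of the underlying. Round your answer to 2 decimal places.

-€6.57

Current fair forward for the remaining 11 months: F = S·e^(r·T), r = 0.0130
F = 195.07 · e^(0.0130 × 11/12) = 195.07 × 1.011988 = 197.4085
Value of long forward = (F − K)·e^(−rT) = (197.4085 − 204.06) · e^(−0.0130·11/12)
= -6.6515 × 0.988154 = -6.57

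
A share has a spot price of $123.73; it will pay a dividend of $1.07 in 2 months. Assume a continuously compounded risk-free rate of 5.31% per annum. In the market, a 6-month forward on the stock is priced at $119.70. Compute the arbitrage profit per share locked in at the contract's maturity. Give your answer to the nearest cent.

$6.27 per share

PV(dividends) I = 1.07·e^(−0.0531·2/12) = 1.0606
Fair forward F* = (S − I)·e^(rT) = (123.73 − 1.0606)·e^0.026550 = 122.6694 × 1.026906 = 125.9699
Market $119.70 < fair 125.9699: forward underpriced → reverse cash-and-carry (short the stock, invest proceeds at r, pay the dividends, go long the forward).
Profit at T = |F_mkt − F*| = |119.70 − 125.9699| = $6.27 per share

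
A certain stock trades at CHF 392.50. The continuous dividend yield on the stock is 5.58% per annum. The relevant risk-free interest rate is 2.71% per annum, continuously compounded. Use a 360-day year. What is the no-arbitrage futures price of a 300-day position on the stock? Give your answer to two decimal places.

F = S·e^((r − q)T) = 392.50 · e^((0.0271 − 0.0558) × 300/360)
= 392.50 · e^-0.023917 = 392.50 × 0.976367
F = CHF 383.22

CHF 383.22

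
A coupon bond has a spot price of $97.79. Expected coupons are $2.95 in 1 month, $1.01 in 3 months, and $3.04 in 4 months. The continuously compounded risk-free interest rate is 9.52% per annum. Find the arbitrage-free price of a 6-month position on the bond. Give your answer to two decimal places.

$95.37

PV(coupons) I = 2.95·e^(−0.0952·1/12) + 1.01·e^(−0.0952·3/12) + 3.04·e^(−0.0952·4/12)
I = 2.9267 + 0.9862 + 2.9450 = 6.8579
F = (S − I)·e^(rT) = (97.79 − 6.8579) · e^(0.0952·6/12)
= 90.9321 · e^0.047600 = 90.9321 × 1.048751 = $95.37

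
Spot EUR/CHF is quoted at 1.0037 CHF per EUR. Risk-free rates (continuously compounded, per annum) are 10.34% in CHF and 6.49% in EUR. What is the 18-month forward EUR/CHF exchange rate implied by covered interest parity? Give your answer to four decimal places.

1.0634

F = S·e^((r_CHF − r_EUR)T) = 1.0037 · e^((0.1034 − 0.0649) × 18/12)
= 1.0037 · e^0.057750 = 1.0037 × 1.059450
F = 1.0634 CHF per EUR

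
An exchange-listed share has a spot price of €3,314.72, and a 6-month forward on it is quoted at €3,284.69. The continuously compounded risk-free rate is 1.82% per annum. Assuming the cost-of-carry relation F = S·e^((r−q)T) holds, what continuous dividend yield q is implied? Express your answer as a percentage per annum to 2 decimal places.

3.64%

From F = S·e^((r−q)T): (r − q) = ln(F/S)/T
ln(3284.69/3314.72) = ln(0.990940) = -0.009101
(r − q) = -0.009101 / (6/12) = -0.018202
q = r − ln(F/S)/T = 0.0182 + 0.018202 = 0.036402
q = 3.64%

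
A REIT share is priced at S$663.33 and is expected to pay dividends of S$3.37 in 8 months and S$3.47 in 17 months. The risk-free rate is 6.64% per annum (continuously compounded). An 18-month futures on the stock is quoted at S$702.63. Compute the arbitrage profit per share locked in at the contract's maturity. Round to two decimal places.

S$23.12 per share

PV(dividends) I = 3.37·e^(−0.0664·8/12) + 3.47·e^(−0.0664·17/12) = 6.3825
Fair futures F* = (S − I)·e^(rT) = (663.33 − 6.3825)·e^0.099600 = 656.9475 × 1.104729 = 725.7490
Market S$702.63 < fair 725.7490: forward underpriced → reverse cash-and-carry (short the stock, invest proceeds at r, pay the dividends, go long the forward).
Profit at T = |F_mkt − F*| = |702.63 − 725.7490| = S$23.12 per share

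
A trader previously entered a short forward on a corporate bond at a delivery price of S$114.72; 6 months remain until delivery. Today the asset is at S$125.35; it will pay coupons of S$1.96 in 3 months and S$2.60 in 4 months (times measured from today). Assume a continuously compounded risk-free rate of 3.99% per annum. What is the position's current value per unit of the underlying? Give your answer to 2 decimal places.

PV(remaining coupons) I = 1.96·e^(−0.0399·3/12) + 2.60·e^(−0.0399·4/12) = 4.5062
Current forward F = (S − I)·e^(rT) = (125.35 − 4.5062)·e^(0.0399·6/12) = 120.8438 × 1.020150 = 123.2788
Value (long) = (F − K)·e^(−rT) = (123.2788 − 114.72) × 0.980248 = 8.3897
Short position value = −(long value) = -S$8.39

-S$8.39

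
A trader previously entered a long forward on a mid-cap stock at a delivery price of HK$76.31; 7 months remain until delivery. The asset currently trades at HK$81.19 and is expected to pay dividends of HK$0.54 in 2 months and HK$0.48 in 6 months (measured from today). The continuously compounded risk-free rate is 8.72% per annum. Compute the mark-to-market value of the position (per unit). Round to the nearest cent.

HK$7.67

PV(remaining dividends) I = 0.54·e^(−0.0872·2/12) + 0.48·e^(−0.0872·6/12) = 0.9917
Current forward F = (S − I)·e^(rT) = (81.19 − 0.9917)·e^(0.0872·7/12) = 80.1983 × 1.052183 = 84.3833
Value (long) = (F − K)·e^(−rT) = (84.3833 − 76.31) × 0.950405 = 7.6729
Value = HK$7.67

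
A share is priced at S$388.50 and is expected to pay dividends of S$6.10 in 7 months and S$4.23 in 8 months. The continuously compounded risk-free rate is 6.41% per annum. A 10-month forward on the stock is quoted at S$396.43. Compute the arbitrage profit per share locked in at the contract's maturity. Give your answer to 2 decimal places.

PV(dividends) I = 6.10·e^(−0.0641·7/12) + 4.23·e^(−0.0641·8/12) = 9.9292
Fair forward F* = (S − I)·e^(rT) = (388.50 − 9.9292)·e^0.053417 = 378.5708 × 1.054869 = 399.3426
Market S$396.43 < fair 399.3426: forward underpriced → reverse cash-and-carry (short the stock, invest proceeds at r, pay the dividends, go long the forward).
Profit at T = |F_mkt − F*| = |396.43 − 399.3426| = S$2.91 per share

S$2.91 per share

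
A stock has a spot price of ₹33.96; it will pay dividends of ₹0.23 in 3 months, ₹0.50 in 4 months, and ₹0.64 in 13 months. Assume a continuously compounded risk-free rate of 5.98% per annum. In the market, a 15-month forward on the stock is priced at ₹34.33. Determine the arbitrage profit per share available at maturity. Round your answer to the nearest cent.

₹0.85 per share

PV(dividends) I = 0.23·e^(−0.0598·3/12) + 0.50·e^(−0.0598·4/12) + 0.64·e^(−0.0598·13/12) = 1.3166
Fair forward F* = (S − I)·e^(rT) = (33.96 − 1.3166)·e^0.074750 = 32.6434 × 1.077615 = 35.1770
Market ₹34.33 < fair 35.1770: forward underpriced → reverse cash-and-carry (short the stock, invest proceeds at r, pay the dividends, go long the forward).
Profit at T = |F_mkt − F*| = |34.33 − 35.1770| = ₹0.85 per share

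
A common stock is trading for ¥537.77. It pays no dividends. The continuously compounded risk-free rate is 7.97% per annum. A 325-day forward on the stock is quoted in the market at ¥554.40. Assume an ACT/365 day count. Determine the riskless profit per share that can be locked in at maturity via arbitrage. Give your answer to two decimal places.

¥22.92 per share

Fair forward: F* = S·e^(carry·T), with carry = r = 0.0797
F* = 537.77 · e^(0.0797 × 325/365) = 537.77 · e^0.070966 = 537.77 × 1.073545 = ¥577.3203
Market ¥554.40 < fair ¥577.3203: forward underpriced → reverse cash-and-carry (short spot, go long the forward).
At maturity, profit = |F_mkt − F*| = |554.40 − 577.3203| = ¥22.92 per share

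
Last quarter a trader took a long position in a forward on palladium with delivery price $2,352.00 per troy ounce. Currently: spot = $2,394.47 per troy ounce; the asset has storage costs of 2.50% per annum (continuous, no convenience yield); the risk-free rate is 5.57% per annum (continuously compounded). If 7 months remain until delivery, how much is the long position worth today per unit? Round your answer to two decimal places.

$152.84 per troy ounce

Current fair forward for the remaining 7 months: F = S·e^((r + u)·T), (r + u) = 0.0557 + 0.0250 = 0.0807
F = 2394.47 · e^(0.0807 × 7/12) = 2394.47 × 1.04820062 = 2509.8849
Value of long forward = (F − K)·e^(−rT) = (2509.8849 − 2352.00) · e^(−0.0557·7/12)
= 157.8849 × 0.96803052 = 152.84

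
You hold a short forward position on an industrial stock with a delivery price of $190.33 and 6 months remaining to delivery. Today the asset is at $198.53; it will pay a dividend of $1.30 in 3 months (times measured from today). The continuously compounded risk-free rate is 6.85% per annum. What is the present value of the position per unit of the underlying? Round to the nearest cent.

PV(remaining dividends) I = 1.30·e^(−0.0685·3/12) = 1.2779
Current forward F = (S − I)·e^(rT) = (198.53 − 1.2779)·e^(0.0685·6/12) = 197.2521 × 1.034843 = 204.1250
Value (long) = (F − K)·e^(−rT) = (204.1250 − 190.33) × 0.966330 = 13.3305
Short position value = −(long value) = -$13.33

-$13.33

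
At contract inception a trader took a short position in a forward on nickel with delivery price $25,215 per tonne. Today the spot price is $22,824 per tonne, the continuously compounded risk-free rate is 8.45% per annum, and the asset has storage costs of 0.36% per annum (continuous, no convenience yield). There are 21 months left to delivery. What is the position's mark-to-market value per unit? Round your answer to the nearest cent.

-$1219.33 per tonne

Current fair forward for the remaining 21 months: F = S·e^((r + u)·T), (r + u) = 0.0845 + 0.0036 = 0.0881
F = 22824 · e^(0.0881 × 21/12) = 22824 × 1.16669504 = 26628.6476
Value of long forward = (F − K)·e^(−rT) = (26628.6476 − 25215) · e^(−0.0845·21/12)
= 1413.6476 × 0.86253893 = 1219.33
Short position value = −(long value) = -$1219.33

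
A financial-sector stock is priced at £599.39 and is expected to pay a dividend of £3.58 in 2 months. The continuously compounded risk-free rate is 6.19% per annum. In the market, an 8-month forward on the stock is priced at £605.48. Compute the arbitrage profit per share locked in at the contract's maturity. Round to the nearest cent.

PV(dividends) I = 3.58·e^(−0.0619·2/12) = 3.5433
Fair forward F* = (S − I)·e^(rT) = (599.39 − 3.5433)·e^0.041267 = 595.8467 × 1.042130 = 620.9497
Market £605.48 < fair 620.9497: forward underpriced → reverse cash-and-carry (short the stock, invest proceeds at r, pay the dividends, go long the forward).
Profit at T = |F_mkt − F*| = |605.48 − 620.9497| = £15.47 per share

£15.47 per share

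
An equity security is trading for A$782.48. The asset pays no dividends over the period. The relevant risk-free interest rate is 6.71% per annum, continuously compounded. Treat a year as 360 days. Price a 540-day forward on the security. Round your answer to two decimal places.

A$865.34

F = S·e^(rT) = 782.48 · e^(0.0671 × 540/360)
= 782.48 · e^0.100650 = 782.48 × 1.105890
F = A$865.34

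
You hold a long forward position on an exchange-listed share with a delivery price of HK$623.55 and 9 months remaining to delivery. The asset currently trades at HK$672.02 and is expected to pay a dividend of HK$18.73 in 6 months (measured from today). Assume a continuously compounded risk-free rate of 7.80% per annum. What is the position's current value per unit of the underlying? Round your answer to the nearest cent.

PV(remaining dividends) I = 18.73·e^(−0.0780·6/12) = 18.0136
Current forward F = (S − I)·e^(rT) = (672.02 − 18.0136)·e^(0.0780·9/12) = 654.0064 × 1.060245 = 693.4070
Value (long) = (F − K)·e^(−rT) = (693.4070 − 623.55) × 0.943178 = 65.8876
Value = HK$65.89

HK$65.89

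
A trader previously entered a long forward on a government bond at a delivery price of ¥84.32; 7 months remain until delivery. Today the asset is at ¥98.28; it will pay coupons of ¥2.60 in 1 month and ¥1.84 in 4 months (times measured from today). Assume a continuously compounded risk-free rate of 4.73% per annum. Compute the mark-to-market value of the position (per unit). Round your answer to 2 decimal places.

PV(remaining coupons) I = 2.60·e^(−0.0473·1/12) + 1.84·e^(−0.0473·4/12) = 4.4010
Current forward F = (S − I)·e^(rT) = (98.28 − 4.4010)·e^(0.0473·7/12) = 93.8790 × 1.027976 = 96.5054
Value (long) = (F − K)·e^(−rT) = (96.5054 − 84.32) × 0.972786 = 11.8538
Value = ¥11.85

¥11.85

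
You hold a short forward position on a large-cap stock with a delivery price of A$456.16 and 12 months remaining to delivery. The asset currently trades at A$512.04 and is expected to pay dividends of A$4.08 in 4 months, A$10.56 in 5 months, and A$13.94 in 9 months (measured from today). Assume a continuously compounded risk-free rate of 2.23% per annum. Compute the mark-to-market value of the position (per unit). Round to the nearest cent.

PV(remaining dividends) I = 4.08·e^(−0.0223·4/12) + 10.56·e^(−0.0223·5/12) + 13.94·e^(−0.0223·9/12) = 28.2209
Current forward F = (S − I)·e^(rT) = (512.04 − 28.2209)·e^(0.0223·12/12) = 483.8191 × 1.022551 = 494.7297
Value (long) = (F − K)·e^(−rT) = (494.7297 − 456.16) × 0.977947 = 37.7191
Short position value = −(long value) = -A$37.72

-A$37.72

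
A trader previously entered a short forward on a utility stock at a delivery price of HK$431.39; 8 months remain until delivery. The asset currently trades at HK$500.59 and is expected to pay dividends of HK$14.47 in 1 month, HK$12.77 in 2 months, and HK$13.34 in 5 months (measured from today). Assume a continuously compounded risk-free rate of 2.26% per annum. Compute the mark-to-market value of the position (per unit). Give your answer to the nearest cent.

-HK$35.27

PV(remaining dividends) I = 14.47·e^(−0.0226·1/12) + 12.77·e^(−0.0226·2/12) + 13.34·e^(−0.0226·5/12) = 40.3797
Current forward F = (S − I)·e^(rT) = (500.59 − 40.3797)·e^(0.0226·8/12) = 460.2103 × 1.015181 = 467.1968
Value (long) = (F − K)·e^(−rT) = (467.1968 − 431.39) × 0.985046 = 35.2713
Short position value = −(long value) = -HK$35.27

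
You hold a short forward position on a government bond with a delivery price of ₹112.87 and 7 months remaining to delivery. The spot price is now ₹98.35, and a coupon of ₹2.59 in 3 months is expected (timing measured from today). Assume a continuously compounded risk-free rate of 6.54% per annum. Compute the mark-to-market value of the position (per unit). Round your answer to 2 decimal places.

PV(remaining coupons) I = 2.59·e^(−0.0654·3/12) = 2.5480
Current forward F = (S − I)·e^(rT) = (98.35 − 2.5480)·e^(0.0654·7/12) = 95.8020 × 1.038887 = 99.5275
Value (long) = (F − K)·e^(−rT) = (99.5275 − 112.87) × 0.962569 = -12.8431
Short position value = −(long value) = ₹12.84

₹12.84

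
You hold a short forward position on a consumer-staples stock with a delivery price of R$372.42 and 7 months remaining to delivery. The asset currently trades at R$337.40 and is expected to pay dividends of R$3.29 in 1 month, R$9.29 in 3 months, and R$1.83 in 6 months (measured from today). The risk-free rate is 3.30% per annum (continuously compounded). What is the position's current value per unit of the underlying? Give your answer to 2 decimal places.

PV(remaining dividends) I = 3.29·e^(−0.0330·1/12) + 9.29·e^(−0.0330·3/12) + 1.83·e^(−0.0330·6/12) = 14.2947
Current forward F = (S − I)·e^(rT) = (337.40 − 14.2947)·e^(0.0330·7/12) = 323.1053 × 1.019436 = 329.3852
Value (long) = (F − K)·e^(−rT) = (329.3852 − 372.42) × 0.980934 = -42.2143
Short position value = −(long value) = R$42.21

R$42.21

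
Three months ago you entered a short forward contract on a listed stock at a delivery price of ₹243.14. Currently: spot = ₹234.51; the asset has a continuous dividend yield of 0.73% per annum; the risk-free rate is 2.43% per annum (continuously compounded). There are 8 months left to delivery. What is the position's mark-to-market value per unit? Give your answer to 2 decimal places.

Current fair forward for the remaining 8 months: F = S·e^((r − q)·T), (r − q) = 0.0243 − 0.0073 = 0.0170
F = 234.51 · e^(0.0170 × 8/12) = 234.51 × 1.011398 = 237.1829
Value of long forward = (F − K)·e^(−rT) = (237.1829 − 243.14) · e^(−0.0243·8/12)
= -5.9571 × 0.983931 = -5.86
Short position value = −(long value) = ₹5.86

₹5.86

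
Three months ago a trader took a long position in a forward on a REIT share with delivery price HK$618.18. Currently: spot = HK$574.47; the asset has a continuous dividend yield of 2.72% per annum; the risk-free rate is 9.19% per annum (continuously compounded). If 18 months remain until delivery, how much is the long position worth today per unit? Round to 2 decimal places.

HK$12.93

Current fair forward for the remaining 18 months: F = S·e^((r − q)·T), (r − q) = 0.0919 − 0.0272 = 0.0647
F = 574.47 · e^(0.0647 × 18/12) = 574.47 × 1.101915 = 633.0171
Value of long forward = (F − K)·e^(−rT) = (633.0171 − 618.18) · e^(−0.0919·18/12)
= 14.8371 × 0.871229 = 12.93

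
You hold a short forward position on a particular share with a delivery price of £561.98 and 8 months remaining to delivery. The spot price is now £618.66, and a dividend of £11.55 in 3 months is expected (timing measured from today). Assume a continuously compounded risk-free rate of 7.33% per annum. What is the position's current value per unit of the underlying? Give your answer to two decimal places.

-£72.14

PV(remaining dividends) I = 11.55·e^(−0.0733·3/12) = 11.3403
Current forward F = (S − I)·e^(rT) = (618.66 − 11.3403)·e^(0.0733·8/12) = 607.3197 × 1.050080 = 637.7343
Value (long) = (F − K)·e^(−rT) = (637.7343 − 561.98) × 0.952308 = 72.1414
Short position value = −(long value) = -£72.14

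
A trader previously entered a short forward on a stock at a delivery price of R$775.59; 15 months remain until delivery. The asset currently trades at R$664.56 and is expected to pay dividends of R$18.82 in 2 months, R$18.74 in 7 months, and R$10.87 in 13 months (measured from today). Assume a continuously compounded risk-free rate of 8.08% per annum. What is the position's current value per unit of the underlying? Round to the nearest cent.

PV(remaining dividends) I = 18.82·e^(−0.0808·2/12) + 18.74·e^(−0.0808·7/12) + 10.87·e^(−0.0808·13/12) = 46.4044
Current forward F = (S − I)·e^(rT) = (664.56 − 46.4044)·e^(0.0808·15/12) = 618.1556 × 1.106277 = 683.8513
Value (long) = (F − K)·e^(−rT) = (683.8513 − 775.59) × 0.903933 = -82.9256
Short position value = −(long value) = R$82.93

R$82.93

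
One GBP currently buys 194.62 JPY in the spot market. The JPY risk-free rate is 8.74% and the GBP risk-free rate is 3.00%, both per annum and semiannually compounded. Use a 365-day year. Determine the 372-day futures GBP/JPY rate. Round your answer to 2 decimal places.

206.00

By covered interest parity, F = S · (1+r_JPY/2)^(2T) / (1+r_GBP/2)^(2T)
= 194.62 × 1.091098 / 1.030813 = 194.62 × 1.058483
F = 206.00 JPY per GBP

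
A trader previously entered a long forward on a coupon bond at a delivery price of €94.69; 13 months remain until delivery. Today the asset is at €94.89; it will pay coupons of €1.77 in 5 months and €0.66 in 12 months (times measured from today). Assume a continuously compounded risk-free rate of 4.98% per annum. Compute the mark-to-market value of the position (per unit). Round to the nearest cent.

PV(remaining coupons) I = 1.77·e^(−0.0498·5/12) + 0.66·e^(−0.0498·12/12) = 2.3616
Current forward F = (S − I)·e^(rT) = (94.89 − 2.3616)·e^(0.0498·13/12) = 92.5284 × 1.055432 = 97.6574
Value (long) = (F − K)·e^(−rT) = (97.6574 − 94.69) × 0.947479 = 2.8115
Value = €2.81

€2.81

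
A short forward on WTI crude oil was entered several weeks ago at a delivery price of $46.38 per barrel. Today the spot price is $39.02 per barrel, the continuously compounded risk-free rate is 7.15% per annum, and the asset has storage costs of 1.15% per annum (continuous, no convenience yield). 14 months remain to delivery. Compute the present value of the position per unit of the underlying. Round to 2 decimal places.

Current fair forward for the remaining 14 months: F = S·e^((r + u)·T), (r + u) = 0.0715 + 0.0115 = 0.0830
F = 39.02 · e^(0.0830 × 14/12) = 39.02 × 1.101677 = 42.9874
Value of long forward = (F − K)·e^(−rT) = (42.9874 − 46.38) · e^(−0.0715·14/12)
= -3.3926 × 0.919968 = -3.12
Short position value = −(long value) = $3.12

$3.12 per barrel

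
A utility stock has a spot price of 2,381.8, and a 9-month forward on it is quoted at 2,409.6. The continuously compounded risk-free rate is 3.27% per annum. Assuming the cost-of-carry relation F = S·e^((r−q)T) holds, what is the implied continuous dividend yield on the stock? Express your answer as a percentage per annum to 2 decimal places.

1.72%

From F = S·e^((r−q)T): (r − q) = ln(F/S)/T
ln(2409.6/2381.8) = ln(1.011672) = 0.011604
(r − q) = 0.011604 / (9/12) = 0.015472
q = r − ln(F/S)/T = 0.0327 − 0.015472 = 0.017228
q = 1.72%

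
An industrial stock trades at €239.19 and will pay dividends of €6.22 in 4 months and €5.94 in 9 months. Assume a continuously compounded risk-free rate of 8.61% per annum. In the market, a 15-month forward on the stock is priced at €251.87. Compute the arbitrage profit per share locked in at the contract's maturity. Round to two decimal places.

€1.57 per share

PV(dividends) I = 6.22·e^(−0.0861·4/12) + 5.94·e^(−0.0861·9/12) = 11.6126
Fair forward F* = (S − I)·e^(rT) = (239.19 − 11.6126)·e^0.107625 = 227.5774 × 1.113630 = 253.4370
Market €251.87 < fair 253.4370: forward underpriced → reverse cash-and-carry (short the stock, invest proceeds at r, pay the dividends, go long the forward).
Profit at T = |F_mkt − F*| = |251.87 − 253.4370| = €1.57 per share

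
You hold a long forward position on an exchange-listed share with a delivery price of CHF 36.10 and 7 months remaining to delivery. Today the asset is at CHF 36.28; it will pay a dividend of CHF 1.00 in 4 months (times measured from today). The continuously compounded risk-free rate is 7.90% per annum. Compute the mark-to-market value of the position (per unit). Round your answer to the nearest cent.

CHF 0.83

PV(remaining dividends) I = 1.00·e^(−0.0790·4/12) = 0.9740
Current forward F = (S − I)·e^(rT) = (36.28 − 0.9740)·e^(0.0790·7/12) = 35.3060 × 1.047162 = 36.9711
Value (long) = (F − K)·e^(−rT) = (36.9711 − 36.10) × 0.954962 = 0.8319
Value = CHF 0.83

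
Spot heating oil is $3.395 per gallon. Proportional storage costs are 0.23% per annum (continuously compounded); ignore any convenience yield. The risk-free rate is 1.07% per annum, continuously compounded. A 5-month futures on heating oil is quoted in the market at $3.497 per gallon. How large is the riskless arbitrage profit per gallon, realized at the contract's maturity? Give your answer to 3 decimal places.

Fair futures: F* = S·e^(carry·T), with carry = (r + u) = 0.0107 + 0.0023 = 0.0130
F* = 3.395 · e^(0.0130 × 5/12) = 3.395 · e^0.005417 = 3.395 × 1.005432 = $3.4134
Market $3.497 > fair $3.4134: forward overpriced → cash-and-carry (buy spot, short the forward).
At maturity, profit = |F_mkt − F*| = |3.497 − 3.4134| = $0.084 per gallon

$0.084 per gallon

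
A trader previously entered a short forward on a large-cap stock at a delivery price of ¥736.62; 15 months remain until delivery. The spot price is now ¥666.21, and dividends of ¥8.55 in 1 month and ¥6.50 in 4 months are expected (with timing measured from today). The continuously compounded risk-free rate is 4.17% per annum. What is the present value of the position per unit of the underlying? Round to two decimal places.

PV(remaining dividends) I = 8.55·e^(−0.0417·1/12) + 6.50·e^(−0.0417·4/12) = 14.9306
Current forward F = (S − I)·e^(rT) = (666.21 − 14.9306)·e^(0.0417·15/12) = 651.2794 × 1.053507 = 686.1274
Value (long) = (F − K)·e^(−rT) = (686.1274 − 736.62) × 0.949210 = -47.9281
Short position value = −(long value) = ¥47.93

¥47.93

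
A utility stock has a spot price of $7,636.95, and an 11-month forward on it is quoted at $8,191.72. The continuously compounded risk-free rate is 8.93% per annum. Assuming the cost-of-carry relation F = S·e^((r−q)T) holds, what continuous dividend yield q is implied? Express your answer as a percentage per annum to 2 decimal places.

From F = S·e^((r−q)T): (r − q) = ln(F/S)/T
ln(8191.72/7636.95) = ln(1.072643) = 0.070126
(r − q) = 0.070126 / (11/12) = 0.076501
q = r − ln(F/S)/T = 0.0893 − 0.076501 = 0.012799
q = 1.28%

1.28%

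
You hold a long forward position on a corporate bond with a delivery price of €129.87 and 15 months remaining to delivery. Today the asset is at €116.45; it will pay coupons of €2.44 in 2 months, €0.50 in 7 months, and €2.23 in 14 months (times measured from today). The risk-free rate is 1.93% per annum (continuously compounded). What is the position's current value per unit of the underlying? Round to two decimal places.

PV(remaining coupons) I = 2.44·e^(−0.0193·2/12) + 0.50·e^(−0.0193·7/12) + 2.23·e^(−0.0193·14/12) = 5.1069
Current forward F = (S − I)·e^(rT) = (116.45 − 5.1069)·e^(0.0193·15/12) = 111.3431 × 1.024418 = 114.0619
Value (long) = (F − K)·e^(−rT) = (114.0619 − 129.87) × 0.976164 = -15.4313
Value = -€15.43

-€15.43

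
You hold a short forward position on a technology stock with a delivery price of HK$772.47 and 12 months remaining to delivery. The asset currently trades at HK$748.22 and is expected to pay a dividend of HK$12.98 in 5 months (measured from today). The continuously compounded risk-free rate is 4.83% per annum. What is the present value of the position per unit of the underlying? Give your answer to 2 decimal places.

HK$0.55

PV(remaining dividends) I = 12.98·e^(−0.0483·5/12) = 12.7214
Current forward F = (S − I)·e^(rT) = (748.22 − 12.7214)·e^(0.0483·12/12) = 735.4986 × 1.049485 = 771.8947
Value (long) = (F − K)·e^(−rT) = (771.8947 − 772.47) × 0.952848 = -0.5482
Short position value = −(long value) = HK$0.55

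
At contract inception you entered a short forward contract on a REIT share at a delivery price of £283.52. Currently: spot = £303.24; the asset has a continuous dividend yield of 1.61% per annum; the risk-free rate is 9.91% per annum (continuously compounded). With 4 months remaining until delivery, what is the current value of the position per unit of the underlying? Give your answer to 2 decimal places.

Current fair forward for the remaining 4 months: F = S·e^((r − q)·T), (r − q) = 0.0991 − 0.0161 = 0.0830
F = 303.24 · e^(0.0830 × 4/12) = 303.24 × 1.028053 = 311.7468
Value of long forward = (F − K)·e^(−rT) = (311.7468 − 283.52) · e^(−0.0991·4/12)
= 28.2268 × 0.967506 = 27.31
Short position value = −(long value) = -£27.31

-£27.31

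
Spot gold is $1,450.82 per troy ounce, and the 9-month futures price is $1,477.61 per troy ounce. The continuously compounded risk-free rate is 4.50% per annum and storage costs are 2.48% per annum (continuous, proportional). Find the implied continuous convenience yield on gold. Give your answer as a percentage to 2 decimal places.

4.54%

F = S·e^((r+u−y)T) ⇒ (r+u−y) = ln(F/S)/T
ln(1477.61/1450.82) = 0.018297; /T ⇒ 0.024396
y = r + u − ln(F/S)/T = 0.0450 + 0.0248 − 0.024396 = 0.045404
y = 4.54%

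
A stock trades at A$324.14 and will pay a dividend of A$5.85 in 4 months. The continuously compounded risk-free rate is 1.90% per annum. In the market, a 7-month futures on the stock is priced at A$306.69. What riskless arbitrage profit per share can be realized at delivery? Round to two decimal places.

A$15.18 per share

PV(dividends) I = 5.85·e^(−0.0190·4/12) = 5.8131
Fair futures F* = (S − I)·e^(rT) = (324.14 − 5.8131)·e^0.011083 = 318.3269 × 1.011145 = 321.8747
Market A$306.69 < fair 321.8747: forward underpriced → reverse cash-and-carry (short the stock, invest proceeds at r, pay the dividends, go long the forward).
Profit at T = |F_mkt − F*| = |306.69 − 321.8747| = A$15.18 per share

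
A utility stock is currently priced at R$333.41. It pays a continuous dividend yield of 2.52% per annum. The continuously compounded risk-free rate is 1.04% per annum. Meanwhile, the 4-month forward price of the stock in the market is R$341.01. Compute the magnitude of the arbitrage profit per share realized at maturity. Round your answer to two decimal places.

Fair forward: F* = S·e^(carry·T), with carry = (r − q) = 0.0104 − 0.0252 = -0.0148
F* = 333.41 · e^(-0.0148 × 4/12) = 333.41 · e^-0.004933 = 333.41 × 0.995079 = R$331.7693
Market R$341.01 > fair R$331.7693: forward overpriced → cash-and-carry (buy spot, short the forward).
At maturity, profit = |F_mkt − F*| = |341.01 − 331.7693| = R$9.24 per share

R$9.24 per share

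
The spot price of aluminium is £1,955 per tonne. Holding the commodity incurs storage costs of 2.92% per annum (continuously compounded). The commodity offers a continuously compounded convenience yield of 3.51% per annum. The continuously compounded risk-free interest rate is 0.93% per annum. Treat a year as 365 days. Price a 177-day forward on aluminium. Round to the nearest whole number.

£1,958 per tonne

Net carry = r + u − y = 0.0093 + 0.0292 − 0.0351 = 0.0034
F = S·e^((r+u−y)T) = 1955 · e^(0.0034 × 177/365) = 1955 · e^0.001649
= 1955 × 1.001650 = £1,958 per tonne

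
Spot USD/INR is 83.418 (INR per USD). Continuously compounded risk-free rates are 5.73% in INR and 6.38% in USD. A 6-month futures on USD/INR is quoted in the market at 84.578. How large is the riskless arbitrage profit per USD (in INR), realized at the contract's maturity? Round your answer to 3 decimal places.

Fair futures: F* = S·e^(carry·T), with carry = (r_INR − r_USD) = 0.0573 − 0.0638 = -0.0065
F* = 83.418 · e^(-0.0065 × 6/12) = 83.418 · e^-0.003250 = 83.418 × 0.996755 = 83.1473
Market 84.578 > fair 83.1473: forward overpriced → cash-and-carry (buy spot, short the forward).
At maturity, profit = |F_mkt − F*| = |84.578 − 83.1473| = 1.431 per USD (in INR)

1.431 per USD (in INR)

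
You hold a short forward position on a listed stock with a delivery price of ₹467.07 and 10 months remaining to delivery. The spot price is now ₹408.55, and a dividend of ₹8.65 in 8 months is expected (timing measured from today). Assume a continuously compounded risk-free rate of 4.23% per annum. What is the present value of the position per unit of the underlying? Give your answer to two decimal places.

₹50.75

PV(remaining dividends) I = 8.65·e^(−0.0423·8/12) = 8.4095
Current forward F = (S − I)·e^(rT) = (408.55 − 8.4095)·e^(0.0423·10/12) = 400.1405 × 1.035879 = 414.4971
Value (long) = (F − K)·e^(−rT) = (414.4971 − 467.07) × 0.965364 = -50.7520
Short position value = −(long value) = ₹50.75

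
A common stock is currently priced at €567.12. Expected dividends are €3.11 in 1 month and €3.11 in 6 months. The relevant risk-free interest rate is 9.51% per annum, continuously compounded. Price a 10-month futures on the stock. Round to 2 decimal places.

PV(dividends) I = 3.11·e^(−0.0951·1/12) + 3.11·e^(−0.0951·6/12)
I = 3.0855 + 2.9656 = 6.0511
F = (S − I)·e^(rT) = (567.12 − 6.0511) · e^(0.0951·10/12)
= 561.0689 · e^0.079250 = 561.0689 × 1.082475 = €607.34

€607.34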